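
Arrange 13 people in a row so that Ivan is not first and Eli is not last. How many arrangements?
By inclusion-exclusion: 13! - 2×(13-1)! + (13-2)! = 6227020800 - 958003200 + 39916800 = 5308934400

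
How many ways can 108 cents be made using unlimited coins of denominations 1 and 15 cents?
Coefficient of x^108 in 1/(1-x^1) · 1/(1-x^15). Use j coins of 15 for j = 0..⌊108/15⌋ = 7, the rest in 1s: 7 + 1 = 8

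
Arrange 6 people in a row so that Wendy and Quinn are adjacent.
Treat as block: (6-1)! × 2! = 120 × 2 = 240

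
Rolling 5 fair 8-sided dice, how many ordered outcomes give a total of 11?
Coefficient of x^11 in (x + x² + ... + x^8)^5. By inclusion-exclusion on dice exceeding 8: Σ_j (-1)^j C(5,j)·C(11-1-8j, 4) = C(5,0)·C(10,4) = 1·210 = 210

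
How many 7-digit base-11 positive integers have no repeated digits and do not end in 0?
Last digit: 10 nonzero choices. First digit: 9 (nonzero, ≠last). Middle 5: P(9,5) = 15120. Total = 1360800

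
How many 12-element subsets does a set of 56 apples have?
C(56,12) = 56!/(12!×44!) = 558383307300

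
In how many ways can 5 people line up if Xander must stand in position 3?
Fix one position: (5-1)! = 24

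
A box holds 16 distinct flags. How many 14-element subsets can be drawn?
C(16,14) = 16!/(14!×2!) = 120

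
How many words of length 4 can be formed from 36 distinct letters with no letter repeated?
P(36,4) = 36!/(36-4)! = 1413720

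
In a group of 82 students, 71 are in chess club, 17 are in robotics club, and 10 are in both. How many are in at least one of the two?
|A∪B| = |A| + |B| - |A∩B| = 71 + 17 - 10 = 78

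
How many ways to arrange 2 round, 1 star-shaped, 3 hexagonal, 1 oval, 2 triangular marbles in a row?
9! / (2! × 1! × 3! × 1! × 2!) = 15120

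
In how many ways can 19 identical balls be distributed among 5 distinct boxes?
C(19+5-1, 5-1) = C(23, 4) = 8855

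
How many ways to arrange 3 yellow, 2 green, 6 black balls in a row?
11! / (3! × 2! × 6!) = 4620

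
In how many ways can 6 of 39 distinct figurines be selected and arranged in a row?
P(39,6) = 39!/(39-6)! = 2349088560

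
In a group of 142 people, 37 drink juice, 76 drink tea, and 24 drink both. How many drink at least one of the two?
|A∪B| = |A| + |B| - |A∩B| = 37 + 76 - 24 = 89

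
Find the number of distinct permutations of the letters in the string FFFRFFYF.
8! / (1! × 1! × 6!) = 56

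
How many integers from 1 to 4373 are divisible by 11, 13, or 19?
⌊4373/11⌋+⌊4373/13⌋+⌊4373/19⌋ - ⌊4373/143⌋-⌊4373/209⌋-⌊4373/247⌋ + ⌊4373/2717⌋ = 397+336+230 - 30-20-17 + 1 = 897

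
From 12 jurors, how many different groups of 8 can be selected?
C(12,8) = 12!/(8!×4!) = 495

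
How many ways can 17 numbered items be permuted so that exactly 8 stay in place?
Choose the 8 fixed points C(17,8) = 24310, derange the rest: !9 = Σ_{j=0}^{9} (-1)^j·9!/j! = 362880 - 362880 + 181440 - 60480 + 15120 - 3024 + 504 - 72 + 9 - 1 = 133496. Product = 24310 × 133496 = 3245287760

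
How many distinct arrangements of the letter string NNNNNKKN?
8! / (2! × 6!) = 28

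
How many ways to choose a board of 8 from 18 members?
C(18,8) = 18!/(8!×10!) = 43758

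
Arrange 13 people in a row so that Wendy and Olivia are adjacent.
Treat as block: (13-1)! × 2! = 479001600 × 2 = 958003200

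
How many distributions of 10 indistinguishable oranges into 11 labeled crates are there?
C(10+11-1, 11-1) = C(20, 10) = 184756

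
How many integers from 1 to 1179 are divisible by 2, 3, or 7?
⌊1179/2⌋+⌊1179/3⌋+⌊1179/7⌋ - ⌊1179/6⌋-⌊1179/14⌋-⌊1179/21⌋ + ⌊1179/42⌋ = 589+393+168 - 196-84-56 + 28 = 842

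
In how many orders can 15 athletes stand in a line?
15! = 1307674368000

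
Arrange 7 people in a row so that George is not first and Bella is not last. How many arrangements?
By inclusion-exclusion: 7! - 2×(7-1)! + (7-2)! = 5040 - 1440 + 120 = 3720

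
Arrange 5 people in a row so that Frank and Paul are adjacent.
Treat as block: (5-1)! × 2! = 24 × 2 = 48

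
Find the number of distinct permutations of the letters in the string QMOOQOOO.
8! / (1! × 2! × 5!) = 168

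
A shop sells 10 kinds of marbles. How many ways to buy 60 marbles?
C(60+10-1, 10-1) = C(69, 9) = 56672074888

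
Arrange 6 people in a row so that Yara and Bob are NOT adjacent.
Total - adjacent = 6! - (6-1)!×2 = 720 - 240 = 480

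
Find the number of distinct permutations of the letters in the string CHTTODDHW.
9! / (1! × 2! × 2! × 1! × 2! × 1!) = 45360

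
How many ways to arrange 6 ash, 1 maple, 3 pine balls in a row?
10! / (6! × 1! × 3!) = 840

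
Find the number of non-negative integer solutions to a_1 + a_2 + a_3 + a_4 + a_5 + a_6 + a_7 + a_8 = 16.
C(16+8-1, 8-1) = C(23, 7) = 245157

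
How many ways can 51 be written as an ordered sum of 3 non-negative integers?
C(51+3-1, 3-1) = C(53, 2) = 1378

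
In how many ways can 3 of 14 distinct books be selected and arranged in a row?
P(14,3) = 14!/(14-3)! = 2184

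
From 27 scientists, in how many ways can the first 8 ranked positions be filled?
P(27,8) = 27!/(27-8)! = 89513424000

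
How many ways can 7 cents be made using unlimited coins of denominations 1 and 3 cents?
Coefficient of x^7 in 1/(1-x^1) · 1/(1-x^3). Use j coins of 3 for j = 0..⌊7/3⌋ = 2, the rest in 1s: 2 + 1 = 3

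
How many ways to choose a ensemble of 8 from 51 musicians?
C(51,8) = 51!/(8!×43!) = 636763050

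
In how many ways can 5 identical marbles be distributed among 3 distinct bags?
C(5+3-1, 3-1) = C(7, 2) = 21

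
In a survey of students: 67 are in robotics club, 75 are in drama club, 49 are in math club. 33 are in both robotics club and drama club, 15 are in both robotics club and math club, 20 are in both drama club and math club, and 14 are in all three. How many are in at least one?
|A∪B∪C| = 67+75+49-33-15-20+14 = 137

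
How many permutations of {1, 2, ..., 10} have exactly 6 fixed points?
Choose the 6 fixed points C(10,6) = 210, derange the rest: !4 = Σ_{j=0}^{4} (-1)^j·4!/j! = 24 - 24 + 12 - 4 + 1 = 9. Product = 210 × 9 = 1890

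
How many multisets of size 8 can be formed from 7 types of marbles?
C(8+7-1, 7-1) = C(14, 6) = 3003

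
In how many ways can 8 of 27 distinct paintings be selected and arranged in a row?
P(27,8) = 27!/(27-8)! = 89513424000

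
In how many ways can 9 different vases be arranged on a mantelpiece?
9! = 362880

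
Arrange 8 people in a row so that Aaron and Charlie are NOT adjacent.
Total - adjacent = 8! - (8-1)!×2 = 40320 - 10080 = 30240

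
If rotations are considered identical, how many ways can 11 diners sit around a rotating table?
Circular: fix one position, arrange the rest. (11-1)! = 3628800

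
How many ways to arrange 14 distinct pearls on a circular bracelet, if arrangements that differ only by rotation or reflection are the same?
(14-1)!/2 = 6227020800/2 = 3113510400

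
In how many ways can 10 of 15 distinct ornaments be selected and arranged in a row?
P(15,10) = 15!/(15-10)! = 10897286400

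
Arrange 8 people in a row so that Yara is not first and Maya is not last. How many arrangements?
By inclusion-exclusion: 8! - 2×(8-1)! + (8-2)! = 40320 - 10080 + 720 = 30960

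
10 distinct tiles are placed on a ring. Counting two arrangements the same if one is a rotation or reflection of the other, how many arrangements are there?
(10-1)!/2 = 362880/2 = 181440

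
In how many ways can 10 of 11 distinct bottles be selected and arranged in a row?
P(11,10) = 11!/(11-10)! = 39916800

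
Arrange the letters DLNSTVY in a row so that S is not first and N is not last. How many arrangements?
By inclusion-exclusion: 7! - 2×(7-1)! + (7-2)! = 5040 - 1440 + 120 = 3720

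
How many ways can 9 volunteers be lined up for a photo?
9! = 362880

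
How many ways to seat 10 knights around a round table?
Circular: fix one position, arrange the rest. (10-1)! = 362880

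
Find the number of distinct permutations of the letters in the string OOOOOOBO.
8! / (1! × 7!) = 8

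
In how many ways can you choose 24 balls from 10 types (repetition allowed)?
C(24+10-1, 10-1) = C(33, 9) = 38567100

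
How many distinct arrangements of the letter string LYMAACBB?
8! / (1! × 2! × 1! × 1! × 1! × 2!) = 10080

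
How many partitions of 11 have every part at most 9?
Let r_j(i) = number of partitions of i into parts ≤ j, for i = 0..11. r_1(i) = 1 for all i; r_j(i) = r_{j-1}(i) + r_j(i-j). Rows j = 2..9: ≤2: 1 1 2 2 3 3 4 4 5 5 6 6; ≤3: 1 1 2 3 4 5 7 8 10 12 14 16; ≤4: 1 1 2 3 5 6 9 11 15 18 23 27; ≤5: 1 1 2 3 5 7 10 13 18 23 30 37; ≤6: 1 1 2 3 5 7 11 14 20 26 35 44; ≤7: 1 1 2 3 5 7 11 15 21 28 38 49; ≤8: 1 1 2 3 5 7 11 15 22 29 40 52; ≤9: 1 1 2 3 5 7 11 15 22 30 41 54. r_9(11) = 54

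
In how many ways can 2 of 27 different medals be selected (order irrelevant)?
C(27,2) = 27!/(2!×25!) = 351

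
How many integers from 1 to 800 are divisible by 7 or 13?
⌊800/7⌋ + ⌊800/13⌋ - ⌊800/91⌋ = 114 + 61 - 8 = 167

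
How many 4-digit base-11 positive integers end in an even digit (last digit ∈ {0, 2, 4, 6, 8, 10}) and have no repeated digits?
Last∈{0,2,4,6,8,10}. Last=0: 720. Last nonzero: 5×9×P(9,2) = 3240. Total = 3960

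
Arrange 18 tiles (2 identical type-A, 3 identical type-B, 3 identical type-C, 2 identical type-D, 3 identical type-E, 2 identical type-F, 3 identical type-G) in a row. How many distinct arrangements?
18! / (2! × 3! × 3! × 2! × 3! × 2! × 3!) = 617512896000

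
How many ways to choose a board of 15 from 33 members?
C(33,15) = 33!/(15!×18!) = 1037158320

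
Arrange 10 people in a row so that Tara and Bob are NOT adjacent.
Total - adjacent = 10! - (10-1)!×2 = 3628800 - 725760 = 2903040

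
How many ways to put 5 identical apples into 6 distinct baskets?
C(5+6-1, 6-1) = C(10, 5) = 252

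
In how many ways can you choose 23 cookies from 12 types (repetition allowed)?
C(23+12-1, 12-1) = C(34, 11) = 286097760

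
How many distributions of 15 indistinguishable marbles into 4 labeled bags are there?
C(15+4-1, 4-1) = C(18, 3) = 816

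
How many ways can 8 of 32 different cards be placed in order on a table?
P(32,8) = 32!/(32-8)! = 424097856000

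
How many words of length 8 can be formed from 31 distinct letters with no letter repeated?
P(31,8) = 31!/(31-8)! = 318073392000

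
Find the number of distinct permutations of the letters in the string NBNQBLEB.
8! / (1! × 1! × 2! × 1! × 3!) = 3360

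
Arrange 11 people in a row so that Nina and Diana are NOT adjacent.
Total - adjacent = 11! - (11-1)!×2 = 39916800 - 7257600 = 32659200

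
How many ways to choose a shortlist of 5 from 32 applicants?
C(32,5) = 32!/(5!×27!) = 201376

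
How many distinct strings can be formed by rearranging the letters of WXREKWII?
8! / (2! × 1! × 2! × 1! × 1! × 1!) = 10080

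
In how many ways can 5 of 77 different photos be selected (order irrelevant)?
C(77,5) = 77!/(5!×72!) = 19757815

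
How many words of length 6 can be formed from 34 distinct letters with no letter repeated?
P(34,6) = 34!/(34-6)! = 968330880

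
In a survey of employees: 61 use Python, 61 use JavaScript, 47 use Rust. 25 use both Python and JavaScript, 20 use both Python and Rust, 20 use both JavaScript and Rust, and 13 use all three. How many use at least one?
|A∪B∪C| = 61+61+47-25-20-20+13 = 117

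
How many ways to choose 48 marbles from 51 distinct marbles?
C(51,48) = 51!/(48!×3!) = 20825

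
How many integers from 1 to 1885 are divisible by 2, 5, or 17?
⌊1885/2⌋+⌊1885/5⌋+⌊1885/17⌋ - ⌊1885/10⌋-⌊1885/34⌋-⌊1885/85⌋ + ⌊1885/170⌋ = 942+377+110 - 188-55-22 + 11 = 1175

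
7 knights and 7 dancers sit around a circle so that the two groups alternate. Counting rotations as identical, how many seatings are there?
Fix one of the knights: (7-1)! ways for the remaining knights, × 7! ways for the dancers = 720 × 5040 = 3628800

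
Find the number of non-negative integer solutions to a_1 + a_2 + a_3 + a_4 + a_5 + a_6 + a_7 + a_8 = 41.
C(41+8-1, 8-1) = C(48, 7) = 73629072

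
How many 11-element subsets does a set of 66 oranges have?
C(66,11) = 66!/(11!×55!) = 1074082795968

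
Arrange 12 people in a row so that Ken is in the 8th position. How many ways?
Fix one position: (12-1)! = 39916800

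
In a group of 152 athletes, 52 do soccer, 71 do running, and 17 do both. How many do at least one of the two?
|A∪B| = |A| + |B| - |A∩B| = 52 + 71 - 17 = 106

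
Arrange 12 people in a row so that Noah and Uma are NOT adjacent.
Total - adjacent = 12! - (12-1)!×2 = 479001600 - 79833600 = 399168000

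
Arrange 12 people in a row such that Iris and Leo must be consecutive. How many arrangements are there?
Treat the 2 as one block: (12-2+1)! × 2! = 39916800 × 2 = 79833600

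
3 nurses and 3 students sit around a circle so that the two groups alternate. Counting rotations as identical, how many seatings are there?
Fix one of the nurses: (3-1)! ways for the remaining nurses, × 3! ways for the students = 2 × 6 = 12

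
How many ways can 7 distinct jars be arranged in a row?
7! = 5040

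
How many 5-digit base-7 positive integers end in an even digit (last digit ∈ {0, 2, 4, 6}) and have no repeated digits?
Last∈{0,2,4,6}. Last=0: 360. Last nonzero: 3×5×P(5,3) = 900. Total = 1260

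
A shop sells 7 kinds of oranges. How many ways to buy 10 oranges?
C(10+7-1, 7-1) = C(16, 6) = 8008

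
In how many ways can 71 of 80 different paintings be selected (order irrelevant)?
C(80,71) = 80!/(71!×9!) = 231900297200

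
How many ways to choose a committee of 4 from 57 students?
C(57,4) = 57!/(4!×53!) = 395010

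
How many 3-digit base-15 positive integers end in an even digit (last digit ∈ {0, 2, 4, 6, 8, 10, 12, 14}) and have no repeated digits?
Last∈{0,2,4,6,8,10,12,14}. Last=0: 182. Last nonzero: 7×13×P(13,1) = 1183. Total = 1365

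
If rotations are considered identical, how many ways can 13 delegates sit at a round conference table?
Circular: fix one position, arrange the rest. (13-1)! = 479001600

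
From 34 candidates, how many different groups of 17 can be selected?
C(34,17) = 34!/(17!×17!) = 2333606220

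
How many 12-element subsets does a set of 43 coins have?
C(43,12) = 43!/(12!×31!) = 15338678264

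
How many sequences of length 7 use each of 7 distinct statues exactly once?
7! = 5040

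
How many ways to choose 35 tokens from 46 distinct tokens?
C(46,35) = 46!/(35!×11!) = 13340783196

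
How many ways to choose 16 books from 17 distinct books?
C(17,16) = 17!/(16!×1!) = 17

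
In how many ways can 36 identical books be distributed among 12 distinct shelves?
C(36+12-1, 12-1) = C(47, 11) = 17417133617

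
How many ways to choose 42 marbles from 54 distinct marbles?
C(54,42) = 54!/(42!×12!) = 343006888770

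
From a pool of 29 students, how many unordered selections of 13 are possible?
C(29,13) = 29!/(13!×16!) = 67863915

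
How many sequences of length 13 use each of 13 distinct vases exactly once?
13! = 6227020800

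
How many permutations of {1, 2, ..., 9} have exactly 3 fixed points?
Choose the 3 fixed points C(9,3) = 84, derange the rest: !6 = Σ_{j=0}^{6} (-1)^j·6!/j! = 720 - 720 + 360 - 120 + 30 - 6 + 1 = 265. Product = 84 × 265 = 22260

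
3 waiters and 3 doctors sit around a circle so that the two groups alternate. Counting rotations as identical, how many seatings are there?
Fix one of the waiters: (3-1)! ways for the remaining waiters, × 3! ways for the doctors = 2 × 6 = 12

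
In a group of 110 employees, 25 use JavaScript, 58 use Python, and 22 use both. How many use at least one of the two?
|A∪B| = |A| + |B| - |A∩B| = 25 + 58 - 22 = 61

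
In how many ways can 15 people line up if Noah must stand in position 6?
Fix one position: (15-1)! = 87178291200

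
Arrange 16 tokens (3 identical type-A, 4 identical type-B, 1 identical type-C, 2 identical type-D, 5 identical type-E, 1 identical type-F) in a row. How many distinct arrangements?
16! / (3! × 4! × 1! × 2! × 5! × 1!) = 605404800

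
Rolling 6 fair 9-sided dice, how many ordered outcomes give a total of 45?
Coefficient of x^45 in (x + x² + ... + x^9)^6. By inclusion-exclusion on dice exceeding 9: Σ_j (-1)^j C(6,j)·C(45-1-9j, 5) = C(6,0)·C(44,5) - C(6,1)·C(35,5) + C(6,2)·C(26,5) - C(6,3)·C(17,5) + C(6,4)·C(8,5) = 1·1086008 - 6·324632 + 15·65780 - 20·6188 + 15·56 = 1996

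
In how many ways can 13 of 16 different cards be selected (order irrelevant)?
C(16,13) = 16!/(13!×3!) = 560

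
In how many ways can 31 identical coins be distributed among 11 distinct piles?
C(31+11-1, 11-1) = C(41, 10) = 1121099408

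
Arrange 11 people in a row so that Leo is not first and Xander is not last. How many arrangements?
By inclusion-exclusion: 11! - 2×(11-1)! + (11-2)! = 39916800 - 7257600 + 362880 = 33022080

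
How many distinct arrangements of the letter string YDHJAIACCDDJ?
12! / (1! × 2! × 3! × 2! × 2! × 1! × 1!) = 9979200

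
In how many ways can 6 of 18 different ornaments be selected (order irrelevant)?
C(18,6) = 18!/(6!×12!) = 18564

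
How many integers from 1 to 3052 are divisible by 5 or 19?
⌊3052/5⌋ + ⌊3052/19⌋ - ⌊3052/95⌋ = 610 + 160 - 32 = 738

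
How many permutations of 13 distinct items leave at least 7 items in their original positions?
Exactly j fixed points: C(13,j)·!(13-j); sum over j ≥ 7 (derangement numbers via !m = (m-1)·(!(m-1) + !(m-2)): !0..!6 = 1, 0, 1, 2, 9, 44, 265). Σ_{j=7}^{13} C(13,j)·!(13-j) = C(13,7)·!6 + C(13,8)·!5 + C(13,9)·!4 + C(13,10)·!3 + C(13,11)·!2 + C(13,12)·!1 + C(13,13)·!0 = 1716·265 + 1287·44 + 715·9 + 286·2 + 78·1 + 13·0 + 1·1 = 518454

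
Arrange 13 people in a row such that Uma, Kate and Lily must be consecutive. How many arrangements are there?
Treat the 3 as one block: (13-3+1)! × 3! = 39916800 × 6 = 239500800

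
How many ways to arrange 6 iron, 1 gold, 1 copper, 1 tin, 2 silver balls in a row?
11! / (6! × 1! × 1! × 1! × 2!) = 27720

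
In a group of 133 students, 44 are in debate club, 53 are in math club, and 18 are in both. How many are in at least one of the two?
|A∪B| = |A| + |B| - |A∩B| = 44 + 53 - 18 = 79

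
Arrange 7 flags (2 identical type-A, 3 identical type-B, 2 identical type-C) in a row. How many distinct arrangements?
7! / (2! × 3! × 2!) = 210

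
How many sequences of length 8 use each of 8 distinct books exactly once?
8! = 40320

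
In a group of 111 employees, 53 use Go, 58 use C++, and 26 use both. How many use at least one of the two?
|A∪B| = |A| + |B| - |A∩B| = 53 + 58 - 26 = 85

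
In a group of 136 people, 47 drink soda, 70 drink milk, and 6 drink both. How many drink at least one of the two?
|A∪B| = |A| + |B| - |A∩B| = 47 + 70 - 6 = 111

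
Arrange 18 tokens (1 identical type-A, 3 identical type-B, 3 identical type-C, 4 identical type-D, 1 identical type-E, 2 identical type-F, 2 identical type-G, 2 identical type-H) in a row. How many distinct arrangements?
18! / (1! × 3! × 3! × 4! × 1! × 2! × 2! × 2!) = 926269344000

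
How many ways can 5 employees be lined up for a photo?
5! = 120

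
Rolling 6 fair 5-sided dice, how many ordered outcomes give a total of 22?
Coefficient of x^22 in (x + x² + ... + x^5)^6. By inclusion-exclusion on dice exceeding 5: Σ_j (-1)^j C(6,j)·C(22-1-5j, 5) = C(6,0)·C(21,5) - C(6,1)·C(16,5) + C(6,2)·C(11,5) - C(6,3)·C(6,5) = 1·20349 - 6·4368 + 15·462 - 20·6 = 951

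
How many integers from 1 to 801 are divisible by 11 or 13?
⌊801/11⌋ + ⌊801/13⌋ - ⌊801/143⌋ = 72 + 61 - 5 = 128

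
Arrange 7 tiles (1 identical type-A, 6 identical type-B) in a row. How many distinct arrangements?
7! / (1! × 6!) = 7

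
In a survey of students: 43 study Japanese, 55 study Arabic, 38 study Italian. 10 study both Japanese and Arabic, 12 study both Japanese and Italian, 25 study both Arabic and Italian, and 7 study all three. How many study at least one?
|A∪B∪C| = 43+55+38-10-12-25+7 = 96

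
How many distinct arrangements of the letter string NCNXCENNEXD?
11! / (1! × 2! × 4! × 2! × 2!) = 207900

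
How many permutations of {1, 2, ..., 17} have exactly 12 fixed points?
Choose the 12 fixed points C(17,12) = 6188, derange the rest: !5 = Σ_{j=0}^{5} (-1)^j·5!/j! = 120 - 120 + 60 - 20 + 5 - 1 = 44. Product = 6188 × 44 = 272272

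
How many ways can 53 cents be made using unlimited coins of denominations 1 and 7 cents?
Coefficient of x^53 in 1/(1-x^1) · 1/(1-x^7). Use j coins of 7 for j = 0..⌊53/7⌋ = 7, the rest in 1s: 7 + 1 = 8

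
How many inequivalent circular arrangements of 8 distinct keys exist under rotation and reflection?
(8-1)!/2 = 5040/2 = 2520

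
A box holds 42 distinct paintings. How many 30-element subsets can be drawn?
C(42,30) = 42!/(30!×12!) = 11058116888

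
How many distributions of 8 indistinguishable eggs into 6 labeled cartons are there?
C(8+6-1, 6-1) = C(13, 5) = 1287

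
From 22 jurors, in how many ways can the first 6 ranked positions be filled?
P(22,6) = 22!/(22-6)! = 53721360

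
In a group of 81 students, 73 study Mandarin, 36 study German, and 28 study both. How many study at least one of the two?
|A∪B| = |A| + |B| - |A∩B| = 73 + 36 - 28 = 81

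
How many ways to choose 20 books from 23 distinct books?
C(23,20) = 23!/(20!×3!) = 1771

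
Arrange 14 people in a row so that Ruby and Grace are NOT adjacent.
Total - adjacent = 14! - (14-1)!×2 = 87178291200 - 12454041600 = 74724249600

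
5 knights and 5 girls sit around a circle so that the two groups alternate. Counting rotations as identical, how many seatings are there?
Fix one of the knights: (5-1)! ways for the remaining knights, × 5! ways for the girls = 24 × 120 = 2880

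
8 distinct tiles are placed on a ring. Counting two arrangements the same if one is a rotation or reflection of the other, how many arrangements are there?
(8-1)!/2 = 5040/2 = 2520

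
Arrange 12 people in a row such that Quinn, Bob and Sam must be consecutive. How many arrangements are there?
Treat the 3 as one block: (12-3+1)! × 3! = 3628800 × 6 = 21772800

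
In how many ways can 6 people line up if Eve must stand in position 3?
Fix one position: (6-1)! = 120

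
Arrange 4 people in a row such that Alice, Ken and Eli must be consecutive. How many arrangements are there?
Treat the 3 as one block: (4-3+1)! × 3! = 2 × 6 = 12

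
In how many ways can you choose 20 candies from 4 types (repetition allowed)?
C(20+4-1, 4-1) = C(23, 3) = 1771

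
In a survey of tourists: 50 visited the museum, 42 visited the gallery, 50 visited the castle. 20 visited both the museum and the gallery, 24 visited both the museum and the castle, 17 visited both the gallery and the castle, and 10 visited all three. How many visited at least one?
|A∪B∪C| = 50+42+50-20-24-17+10 = 91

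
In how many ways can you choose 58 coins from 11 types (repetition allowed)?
C(58+11-1, 11-1) = C(68, 10) = 290752384208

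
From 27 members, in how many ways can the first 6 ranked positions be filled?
P(27,6) = 27!/(27-6)! = 213127200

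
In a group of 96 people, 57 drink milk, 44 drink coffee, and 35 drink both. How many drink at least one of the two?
|A∪B| = |A| + |B| - |A∩B| = 57 + 44 - 35 = 66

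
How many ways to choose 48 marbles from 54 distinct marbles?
C(54,48) = 54!/(48!×6!) = 25827165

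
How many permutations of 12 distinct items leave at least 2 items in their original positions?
Exactly j fixed points: C(12,j)·!(12-j); sum over j ≥ 2 (derangement numbers via !m = (m-1)·(!(m-1) + !(m-2)): !0..!10 = 1, 0, 1, 2, 9, 44, 265, 1854, 14833, 133496, 1334961). Σ_{j=2}^{12} C(12,j)·!(12-j) = C(12,2)·!10 + C(12,3)·!9 + C(12,4)·!8 + C(12,5)·!7 + C(12,6)·!6 + C(12,7)·!5 + C(12,8)·!4 + C(12,9)·!3 + C(12,10)·!2 + C(12,11)·!1 + C(12,12)·!0 = 66·1334961 + 220·133496 + 495·14833 + 792·1854 + 924·265 + 792·44 + 495·9 + 220·2 + 66·1 + 12·0 + 1·1 = 126571919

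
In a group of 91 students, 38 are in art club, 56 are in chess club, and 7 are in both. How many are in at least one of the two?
|A∪B| = |A| + |B| - |A∩B| = 38 + 56 - 7 = 87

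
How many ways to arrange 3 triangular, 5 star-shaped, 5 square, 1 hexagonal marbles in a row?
14! / (3! × 5! × 5! × 1!) = 1009008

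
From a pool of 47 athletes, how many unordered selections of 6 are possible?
C(47,6) = 47!/(6!×41!) = 10737573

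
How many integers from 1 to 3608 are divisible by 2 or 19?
⌊3608/2⌋ + ⌊3608/19⌋ - ⌊3608/38⌋ = 1804 + 189 - 94 = 1899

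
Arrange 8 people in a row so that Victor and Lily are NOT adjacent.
Total - adjacent = 8! - (8-1)!×2 = 40320 - 10080 = 30240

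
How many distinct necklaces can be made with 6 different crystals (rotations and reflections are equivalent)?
(6-1)!/2 = 120/2 = 60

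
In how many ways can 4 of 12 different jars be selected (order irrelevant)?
C(12,4) = 12!/(4!×8!) = 495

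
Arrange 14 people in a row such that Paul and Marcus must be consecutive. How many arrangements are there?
Treat the 2 as one block: (14-2+1)! × 2! = 6227020800 × 2 = 12454041600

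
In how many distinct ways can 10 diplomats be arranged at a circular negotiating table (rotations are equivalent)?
Circular: fix one position, arrange the rest. (10-1)! = 362880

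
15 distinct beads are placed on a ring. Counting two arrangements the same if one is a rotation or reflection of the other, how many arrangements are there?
(15-1)!/2 = 87178291200/2 = 43589145600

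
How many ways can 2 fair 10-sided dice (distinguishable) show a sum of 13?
Coefficient of x^13 in (x + x² + ... + x^10)^2. By inclusion-exclusion on dice exceeding 10: Σ_j (-1)^j C(2,j)·C(13-1-10j, 1) = C(2,0)·C(12,1) - C(2,1)·C(2,1) = 1·12 - 2·2 = 8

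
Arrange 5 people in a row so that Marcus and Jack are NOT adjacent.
Total - adjacent = 5! - (5-1)!×2 = 120 - 48 = 72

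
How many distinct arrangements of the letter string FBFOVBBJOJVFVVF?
15! / (2! × 2! × 4! × 3! × 4!) = 94594500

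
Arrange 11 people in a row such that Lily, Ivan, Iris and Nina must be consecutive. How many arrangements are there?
Treat the 4 as one block: (11-4+1)! × 4! = 40320 × 24 = 967680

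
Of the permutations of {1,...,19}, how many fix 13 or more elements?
Exactly j fixed points: C(19,j)·!(19-j); sum over j ≥ 13 (derangement numbers via !m = (m-1)·(!(m-1) + !(m-2)): !0..!6 = 1, 0, 1, 2, 9, 44, 265). Σ_{j=13}^{19} C(19,j)·!(19-j) = C(19,13)·!6 + C(19,14)·!5 + C(19,15)·!4 + C(19,16)·!3 + C(19,17)·!2 + C(19,18)·!1 + C(19,19)·!0 = 27132·265 + 11628·44 + 3876·9 + 969·2 + 171·1 + 19·0 + 1·1 = 7738606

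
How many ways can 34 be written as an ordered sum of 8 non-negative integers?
C(34+8-1, 8-1) = C(41, 7) = 22481940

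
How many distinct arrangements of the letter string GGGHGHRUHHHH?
12! / (6! × 1! × 4! × 1!) = 27720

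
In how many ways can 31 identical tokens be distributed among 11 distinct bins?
C(31+11-1, 11-1) = C(41, 10) = 1121099408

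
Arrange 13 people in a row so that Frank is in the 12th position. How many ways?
Fix one position: (13-1)! = 479001600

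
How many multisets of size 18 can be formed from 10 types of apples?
C(18+10-1, 10-1) = C(27, 9) = 4686825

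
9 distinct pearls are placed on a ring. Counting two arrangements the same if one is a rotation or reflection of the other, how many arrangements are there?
(9-1)!/2 = 40320/2 = 20160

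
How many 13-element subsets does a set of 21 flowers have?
C(21,13) = 21!/(13!×8!) = 203490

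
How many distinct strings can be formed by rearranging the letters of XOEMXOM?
7! / (2! × 2! × 1! × 2!) = 630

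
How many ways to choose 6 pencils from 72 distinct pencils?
C(72,6) = 72!/(6!×66!) = 156238908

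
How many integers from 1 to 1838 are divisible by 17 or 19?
⌊1838/17⌋ + ⌊1838/19⌋ - ⌊1838/323⌋ = 108 + 96 - 5 = 199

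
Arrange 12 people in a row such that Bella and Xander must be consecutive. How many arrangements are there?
Treat the 2 as one block: (12-2+1)! × 2! = 39916800 × 2 = 79833600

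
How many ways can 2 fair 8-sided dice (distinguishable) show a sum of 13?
Coefficient of x^13 in (x + x² + ... + x^8)^2. By inclusion-exclusion on dice exceeding 8: Σ_j (-1)^j C(2,j)·C(13-1-8j, 1) = C(2,0)·C(12,1) - C(2,1)·C(4,1) = 1·12 - 2·4 = 4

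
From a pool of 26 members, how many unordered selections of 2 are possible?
C(26,2) = 26!/(2!×24!) = 325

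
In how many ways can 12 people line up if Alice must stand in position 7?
Fix one position: (12-1)! = 39916800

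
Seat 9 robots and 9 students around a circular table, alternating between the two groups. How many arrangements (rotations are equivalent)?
Fix one of the robots: (9-1)! ways for the remaining robots, × 9! ways for the students = 40320 × 362880 = 14631321600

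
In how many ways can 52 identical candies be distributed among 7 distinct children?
C(52+7-1, 7-1) = C(58, 6) = 40475358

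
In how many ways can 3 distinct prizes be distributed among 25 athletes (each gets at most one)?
P(25,3) = 25!/(25-3)! = 13800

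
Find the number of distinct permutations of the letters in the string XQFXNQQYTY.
10! / (1! × 2! × 3! × 2! × 1! × 1!) = 151200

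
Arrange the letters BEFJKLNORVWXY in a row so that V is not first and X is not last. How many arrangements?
By inclusion-exclusion: 13! - 2×(13-1)! + (13-2)! = 6227020800 - 958003200 + 39916800 = 5308934400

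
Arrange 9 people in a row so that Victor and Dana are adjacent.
Treat as block: (9-1)! × 2! = 40320 × 2 = 80640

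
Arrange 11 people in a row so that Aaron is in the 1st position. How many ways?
Fix one position: (11-1)! = 3628800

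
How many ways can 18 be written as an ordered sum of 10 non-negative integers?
C(18+10-1, 10-1) = C(27, 9) = 4686825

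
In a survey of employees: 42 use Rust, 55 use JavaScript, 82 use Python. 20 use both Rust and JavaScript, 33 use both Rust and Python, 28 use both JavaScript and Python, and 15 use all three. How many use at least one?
|A∪B∪C| = 42+55+82-20-33-28+15 = 113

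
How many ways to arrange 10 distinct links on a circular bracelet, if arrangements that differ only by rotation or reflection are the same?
(10-1)!/2 = 362880/2 = 181440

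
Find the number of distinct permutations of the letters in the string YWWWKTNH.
8! / (1! × 1! × 3! × 1! × 1! × 1!) = 6720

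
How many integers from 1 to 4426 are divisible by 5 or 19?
⌊4426/5⌋ + ⌊4426/19⌋ - ⌊4426/95⌋ = 885 + 232 - 46 = 1071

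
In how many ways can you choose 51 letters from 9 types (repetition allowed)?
C(51+9-1, 9-1) = C(59, 8) = 2217471399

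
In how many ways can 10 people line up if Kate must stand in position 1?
Fix one position: (10-1)! = 362880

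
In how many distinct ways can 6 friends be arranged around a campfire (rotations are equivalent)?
Circular: fix one position, arrange the rest. (6-1)! = 120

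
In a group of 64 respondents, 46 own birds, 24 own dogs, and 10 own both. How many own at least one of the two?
|A∪B| = |A| + |B| - |A∩B| = 46 + 24 - 10 = 60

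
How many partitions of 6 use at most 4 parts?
By conjugation, equals partitions of 6 into parts ≤ 4. Let r_j(i) = number of partitions of i into parts ≤ j, for i = 0..6. r_1(i) = 1 for all i; r_j(i) = r_{j-1}(i) + r_j(i-j). Rows j = 2..4: ≤2: 1 1 2 2 3 3 4; ≤3: 1 1 2 3 4 5 7; ≤4: 1 1 2 3 5 6 9. r_4(6) = 9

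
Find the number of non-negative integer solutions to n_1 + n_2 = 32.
C(32+2-1, 2-1) = C(33, 1) = 33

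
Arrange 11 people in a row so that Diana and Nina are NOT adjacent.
Total - adjacent = 11! - (11-1)!×2 = 39916800 - 7257600 = 32659200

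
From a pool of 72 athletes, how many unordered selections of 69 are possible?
C(72,69) = 72!/(69!×3!) = 59640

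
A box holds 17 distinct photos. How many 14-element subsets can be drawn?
C(17,14) = 17!/(14!×3!) = 680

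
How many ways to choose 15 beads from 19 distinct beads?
C(19,15) = 19!/(15!×4!) = 3876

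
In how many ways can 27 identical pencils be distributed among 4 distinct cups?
C(27+4-1, 4-1) = C(30, 3) = 4060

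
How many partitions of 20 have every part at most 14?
Let r_j(i) = number of partitions of i into parts ≤ j, for i = 0..20. r_1(i) = 1 for all i; r_j(i) = r_{j-1}(i) + r_j(i-j). Rows j = 2..14: ≤2: 1 1 2 2 3 3 4 4 5 5 6 6 7 7 8 8 9 9 10 10 11; ≤3: 1 1 2 3 4 5 7 8 10 12 14 16 19 21 24 27 30 33 37 40 44; ≤4: 1 1 2 3 5 6 9 11 15 18 23 27 34 39 47 54 64 72 84 94 108; ≤5: 1 1 2 3 5 7 10 13 18 23 30 37 47 57 70 84 101 119 141 164 192; ≤6: 1 1 2 3 5 7 11 14 20 26 35 44 58 71 90 110 136 163 199 235 282; ≤7: 1 1 2 3 5 7 11 15 21 28 38 49 65 82 105 131 164 201 248 300 364; ≤8: 1 1 2 3 5 7 11 15 22 29 40 52 70 89 116 146 186 230 288 352 434; ≤9: 1 1 2 3 5 7 11 15 22 30 41 54 73 94 123 157 201 252 318 393 488; ≤10: 1 1 2 3 5 7 11 15 22 30 42 55 75 97 128 164 212 267 340 423 530; ≤11: 1 1 2 3 5 7 11 15 22 30 42 56 76 99 131 169 219 278 355 445 560; ≤12: 1 1 2 3 5 7 11 15 22 30 42 56 77 100 133 172 224 285 366 460 582; ≤13: 1 1 2 3 5 7 11 15 22 30 42 56 77 101 134 174 227 290 373 471 597; ≤14: 1 1 2 3 5 7 11 15 22 30 42 56 77 101 135 175 229 293 378 478 608. r_14(20) = 608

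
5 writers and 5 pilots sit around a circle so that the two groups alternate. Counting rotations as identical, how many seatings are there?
Fix one of the writers: (5-1)! ways for the remaining writers, × 5! ways for the pilots = 24 × 120 = 2880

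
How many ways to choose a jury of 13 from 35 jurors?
C(35,13) = 35!/(13!×22!) = 1476337800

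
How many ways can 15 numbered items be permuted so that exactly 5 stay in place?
Choose the 5 fixed points C(15,5) = 3003, derange the rest: !10 = Σ_{j=0}^{10} (-1)^j·10!/j! = 3628800 - 3628800 + 1814400 - 604800 + 151200 - 30240 + 5040 - 720 + 90 - 10 + 1 = 1334961. Product = 3003 × 1334961 = 4008887883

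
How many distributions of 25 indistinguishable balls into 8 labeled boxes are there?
C(25+8-1, 8-1) = C(32, 7) = 3365856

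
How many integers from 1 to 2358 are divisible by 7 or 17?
⌊2358/7⌋ + ⌊2358/17⌋ - ⌊2358/119⌋ = 336 + 138 - 19 = 455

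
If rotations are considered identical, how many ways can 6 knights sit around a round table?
Circular: fix one position, arrange the rest. (6-1)! = 120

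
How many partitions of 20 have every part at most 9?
Let r_j(i) = number of partitions of i into parts ≤ j, for i = 0..20. r_1(i) = 1 for all i; r_j(i) = r_{j-1}(i) + r_j(i-j). Rows j = 2..9: ≤2: 1 1 2 2 3 3 4 4 5 5 6 6 7 7 8 8 9 9 10 10 11; ≤3: 1 1 2 3 4 5 7 8 10 12 14 16 19 21 24 27 30 33 37 40 44; ≤4: 1 1 2 3 5 6 9 11 15 18 23 27 34 39 47 54 64 72 84 94 108; ≤5: 1 1 2 3 5 7 10 13 18 23 30 37 47 57 70 84 101 119 141 164 192; ≤6: 1 1 2 3 5 7 11 14 20 26 35 44 58 71 90 110 136 163 199 235 282; ≤7: 1 1 2 3 5 7 11 15 21 28 38 49 65 82 105 131 164 201 248 300 364; ≤8: 1 1 2 3 5 7 11 15 22 29 40 52 70 89 116 146 186 230 288 352 434; ≤9: 1 1 2 3 5 7 11 15 22 30 41 54 73 94 123 157 201 252 318 393 488. r_9(20) = 488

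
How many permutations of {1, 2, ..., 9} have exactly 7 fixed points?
Choose the 7 fixed points C(9,7) = 36, derange the rest: !2 = Σ_{j=0}^{2} (-1)^j·2!/j! = 2 - 2 + 1 = 1. Product = 36 × 1 = 36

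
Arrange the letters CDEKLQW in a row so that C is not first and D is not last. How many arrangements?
By inclusion-exclusion: 7! - 2×(7-1)! + (7-2)! = 5040 - 1440 + 120 = 3720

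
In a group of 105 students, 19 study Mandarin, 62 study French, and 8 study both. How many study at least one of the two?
|A∪B| = |A| + |B| - |A∩B| = 19 + 62 - 8 = 73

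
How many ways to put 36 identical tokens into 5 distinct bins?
C(36+5-1, 5-1) = C(40, 4) = 91390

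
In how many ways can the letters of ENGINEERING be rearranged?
11! / (3! × 3! × 2! × 2! × 1!) = 277200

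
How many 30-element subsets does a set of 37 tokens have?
C(37,30) = 37!/(30!×7!) = 10295472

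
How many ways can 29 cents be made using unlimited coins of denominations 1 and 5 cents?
Coefficient of x^29 in 1/(1-x^1) · 1/(1-x^5). Use j coins of 5 for j = 0..⌊29/5⌋ = 5, the rest in 1s: 5 + 1 = 6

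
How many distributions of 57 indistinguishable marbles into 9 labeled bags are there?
C(57+9-1, 9-1) = C(65, 8) = 5047381560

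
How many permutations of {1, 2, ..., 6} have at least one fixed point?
Complement of the derangements. !6 = Σ_{j=0}^{6} (-1)^j·6!/j! = 720 - 720 + 360 - 120 + 30 - 6 + 1 = 265. 6! - !6 = 720 - 265 = 455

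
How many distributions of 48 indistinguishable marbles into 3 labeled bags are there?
C(48+3-1, 3-1) = C(50, 2) = 1225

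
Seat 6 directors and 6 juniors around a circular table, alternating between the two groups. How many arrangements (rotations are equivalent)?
Fix one of the directors: (6-1)! ways for the remaining directors, × 6! ways for the juniors = 120 × 720 = 86400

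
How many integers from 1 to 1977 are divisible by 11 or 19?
⌊1977/11⌋ + ⌊1977/19⌋ - ⌊1977/209⌋ = 179 + 104 - 9 = 274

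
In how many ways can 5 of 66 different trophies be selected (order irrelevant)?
C(66,5) = 66!/(5!×61!) = 8936928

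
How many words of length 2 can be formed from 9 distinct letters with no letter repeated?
P(9,2) = 9!/(9-2)! = 72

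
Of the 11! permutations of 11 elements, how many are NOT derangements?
Complement of the derangements. !11 = Σ_{j=0}^{11} (-1)^j·11!/j! = 39916800 - 39916800 + 19958400 - 6652800 + 1663200 - 332640 + 55440 - 7920 + 990 - 110 + 11 - 1 = 14684570. 11! - !11 = 39916800 - 14684570 = 25232230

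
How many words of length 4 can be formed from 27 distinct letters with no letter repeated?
P(27,4) = 27!/(27-4)! = 421200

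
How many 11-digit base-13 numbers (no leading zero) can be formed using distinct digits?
First digit: 12 choices (nonzero). Then descending: 12 × 12 × 11 × 10 × 9 × 8 × 7 × 6 × 5 × 4 × 3 = 2874009600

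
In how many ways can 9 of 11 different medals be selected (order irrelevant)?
C(11,9) = 11!/(9!×2!) = 55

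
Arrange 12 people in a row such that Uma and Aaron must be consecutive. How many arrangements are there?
Treat the 2 as one block: (12-2+1)! × 2! = 39916800 × 2 = 79833600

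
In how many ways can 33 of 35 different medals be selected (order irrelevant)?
C(35,33) = 35!/(33!×2!) = 595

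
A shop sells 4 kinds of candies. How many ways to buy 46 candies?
C(46+4-1, 4-1) = C(49, 3) = 18424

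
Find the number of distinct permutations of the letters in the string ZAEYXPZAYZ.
10! / (2! × 2! × 1! × 1! × 3! × 1!) = 151200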